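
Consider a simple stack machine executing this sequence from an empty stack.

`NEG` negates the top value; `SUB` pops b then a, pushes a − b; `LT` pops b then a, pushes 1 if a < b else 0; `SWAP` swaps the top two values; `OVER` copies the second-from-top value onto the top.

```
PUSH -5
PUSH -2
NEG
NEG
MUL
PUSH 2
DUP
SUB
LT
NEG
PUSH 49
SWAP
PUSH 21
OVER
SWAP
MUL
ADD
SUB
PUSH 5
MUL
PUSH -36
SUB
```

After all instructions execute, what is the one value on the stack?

281

PUSH -5   -5
PUSH -2   -5 -2
NEG       -5 2
NEG       -5 -2
MUL       10
PUSH 2    10 2
DUP       10 2 2
SUB       10 0
LT        0
NEG       0
PUSH 49   0 49
SWAP      49 0
PUSH 21   49 0 21
OVER      49 0 21 0
SWAP      49 0 0 21
MUL       49 0 0
ADD       49 0
SUB       49
PUSH 5    49 5
MUL       245
PUSH -36  245 -36
SUB       281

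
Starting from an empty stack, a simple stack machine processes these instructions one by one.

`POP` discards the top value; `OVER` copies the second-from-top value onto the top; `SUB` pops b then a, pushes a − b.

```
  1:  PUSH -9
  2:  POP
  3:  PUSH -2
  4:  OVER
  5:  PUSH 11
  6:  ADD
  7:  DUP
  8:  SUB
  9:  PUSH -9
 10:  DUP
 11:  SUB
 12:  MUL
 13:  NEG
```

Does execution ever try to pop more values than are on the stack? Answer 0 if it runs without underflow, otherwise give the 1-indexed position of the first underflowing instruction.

PUSH -9 → [-9]
POP     → []
PUSH -2 → [-2]
OVER  — needs 2 operands, stack has 1 → underflow

4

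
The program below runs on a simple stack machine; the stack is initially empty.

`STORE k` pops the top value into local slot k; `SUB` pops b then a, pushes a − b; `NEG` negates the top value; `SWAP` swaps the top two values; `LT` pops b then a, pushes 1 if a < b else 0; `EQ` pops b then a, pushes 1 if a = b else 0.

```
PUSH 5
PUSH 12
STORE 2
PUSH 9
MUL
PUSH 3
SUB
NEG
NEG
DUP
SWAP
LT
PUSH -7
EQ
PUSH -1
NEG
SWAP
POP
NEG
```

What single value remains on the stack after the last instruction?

PUSH 5  -> [5]
PUSH 12 -> [5, 12]
STORE 2 -> [5]
PUSH 9  -> [5, 9]
MUL     -> [45]
PUSH 3  -> [45, 3]
SUB     -> [42]
NEG     -> [-42]
NEG     -> [42]
DUP     -> [42, 42]
SWAP    -> [42, 42]
LT      -> [0]
PUSH -7 -> [0, -7]
EQ      -> [0]
PUSH -1 -> [0, -1]
NEG     -> [0, 1]
SWAP    -> [1, 0]
POP     -> [1]
NEG     -> [-1]

-1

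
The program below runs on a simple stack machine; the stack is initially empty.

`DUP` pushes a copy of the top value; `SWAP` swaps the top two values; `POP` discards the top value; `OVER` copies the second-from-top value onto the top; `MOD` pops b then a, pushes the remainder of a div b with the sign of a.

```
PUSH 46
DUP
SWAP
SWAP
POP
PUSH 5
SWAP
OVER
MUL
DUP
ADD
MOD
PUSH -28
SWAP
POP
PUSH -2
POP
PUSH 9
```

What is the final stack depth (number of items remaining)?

PUSH 46  : [46]
DUP      : [46, 46]
SWAP     : [46, 46]
SWAP     : [46, 46]
POP      : [46]
PUSH 5   : [46, 5]
SWAP     : [5, 46]
OVER     : [5, 46, 5]
MUL      : [5, 230]
DUP      : [5, 230, 230]
ADD      : [5, 460]
MOD      : [5]
PUSH -28 : [5, -28]
SWAP     : [-28, 5]
POP      : [-28]
PUSH -2  : [-28, -2]
POP      : [-28]
PUSH 9   : [-28, 9]

2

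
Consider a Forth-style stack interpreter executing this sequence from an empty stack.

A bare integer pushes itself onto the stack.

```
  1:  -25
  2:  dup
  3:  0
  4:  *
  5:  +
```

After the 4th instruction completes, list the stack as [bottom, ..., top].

-25 → [-25]
dup → [-25, -25]
0   → [-25, -25, 0]
*   → [-25, 0]

[-25, 0]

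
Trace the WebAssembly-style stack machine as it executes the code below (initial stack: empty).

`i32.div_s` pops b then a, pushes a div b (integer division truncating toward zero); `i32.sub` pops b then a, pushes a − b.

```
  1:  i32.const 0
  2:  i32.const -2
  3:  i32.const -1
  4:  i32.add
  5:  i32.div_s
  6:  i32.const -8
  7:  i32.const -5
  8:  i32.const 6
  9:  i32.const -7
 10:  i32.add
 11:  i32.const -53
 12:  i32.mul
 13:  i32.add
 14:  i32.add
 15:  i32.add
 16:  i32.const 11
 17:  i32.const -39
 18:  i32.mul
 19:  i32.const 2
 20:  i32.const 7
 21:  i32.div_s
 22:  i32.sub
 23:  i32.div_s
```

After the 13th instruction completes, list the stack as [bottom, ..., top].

i32.const 0   -> [0]
i32.const -2  -> [0, -2]
i32.const -1  -> [0, -2, -1]
i32.add       -> [0, -3]
i32.div_s     -> [0]
i32.const -8  -> [0, -8]
i32.const -5  -> [0, -8, -5]
i32.const 6   -> [0, -8, -5, 6]
i32.const -7  -> [0, -8, -5, 6, -7]
i32.add       -> [0, -8, -5, -1]
i32.const -53 -> [0, -8, -5, -1, -53]
i32.mul       -> [0, -8, -5, 53]
i32.add       -> [0, -8, 48]

[0, -8, 48]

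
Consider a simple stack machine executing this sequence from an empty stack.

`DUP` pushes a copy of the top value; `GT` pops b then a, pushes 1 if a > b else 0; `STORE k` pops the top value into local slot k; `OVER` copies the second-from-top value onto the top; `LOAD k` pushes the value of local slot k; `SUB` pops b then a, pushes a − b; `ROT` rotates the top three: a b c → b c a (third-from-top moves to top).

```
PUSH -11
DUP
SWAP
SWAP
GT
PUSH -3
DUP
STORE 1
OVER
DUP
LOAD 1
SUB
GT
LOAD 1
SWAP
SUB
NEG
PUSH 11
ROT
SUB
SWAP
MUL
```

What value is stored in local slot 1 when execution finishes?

PUSH -11 → [-11]
DUP      → [-11, -11]
SWAP     → [-11, -11]
SWAP     → [-11, -11]
GT       → [0]
PUSH -3  → [0, -3]
DUP      → [0, -3, -3]
STORE 1  → [0, -3]
OVER     → [0, -3, 0]
DUP      → [0, -3, 0, 0]
LOAD 1   → [0, -3, 0, 0, -3]
SUB      → [0, -3, 0, 3]
GT       → [0, -3, 0]
LOAD 1   → [0, -3, 0, -3]
SWAP     → [0, -3, -3, 0]
SUB      → [0, -3, -3]
NEG      → [0, -3, 3]
PUSH 11  → [0, -3, 3, 11]
ROT      → [0, 3, 11, -3]
SUB      → [0, 3, 14]
SWAP     → [0, 14, 3]
MUL      → [0, 42]

-3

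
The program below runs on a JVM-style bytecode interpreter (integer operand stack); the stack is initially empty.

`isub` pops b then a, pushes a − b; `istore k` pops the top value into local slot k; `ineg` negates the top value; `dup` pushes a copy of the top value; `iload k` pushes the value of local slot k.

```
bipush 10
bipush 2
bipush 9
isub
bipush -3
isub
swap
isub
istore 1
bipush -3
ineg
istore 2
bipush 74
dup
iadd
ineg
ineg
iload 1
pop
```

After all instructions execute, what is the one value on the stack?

bipush 10 → 10
bipush 2  → 10 2
bipush 9  → 10 2 9
isub      → 10 -7
bipush -3 → 10 -7 -3
isub      → 10 -4
swap      → -4 10
isub      → -14
istore 1  → (empty)
bipush -3 → -3
ineg      → 3
istore 2  → (empty)
bipush 74 → 74
dup       → 74 74
iadd      → 148
ineg      → -148
ineg      → 148
iload 1   → 148 -14
pop       → 148

148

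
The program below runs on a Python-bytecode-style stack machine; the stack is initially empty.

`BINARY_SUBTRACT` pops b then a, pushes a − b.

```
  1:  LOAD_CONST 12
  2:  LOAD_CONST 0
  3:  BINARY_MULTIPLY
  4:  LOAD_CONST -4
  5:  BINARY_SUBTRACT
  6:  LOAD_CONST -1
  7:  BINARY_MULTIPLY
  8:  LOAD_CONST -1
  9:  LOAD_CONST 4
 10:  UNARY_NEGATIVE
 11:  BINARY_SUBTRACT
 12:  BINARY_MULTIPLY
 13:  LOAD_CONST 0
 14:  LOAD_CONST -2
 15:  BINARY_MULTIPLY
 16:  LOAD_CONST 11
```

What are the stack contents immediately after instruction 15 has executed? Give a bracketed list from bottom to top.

[-12, 0]

LOAD_CONST 12    12
LOAD_CONST 0     12 0
BINARY_MULTIPLY  0
LOAD_CONST -4    0 -4
BINARY_SUBTRACT  4
LOAD_CONST -1    4 -1
BINARY_MULTIPLY  -4
LOAD_CONST -1    -4 -1
LOAD_CONST 4     -4 -1 4
UNARY_NEGATIVE   -4 -1 -4
BINARY_SUBTRACT  -4 3
BINARY_MULTIPLY  -12
LOAD_CONST 0     -12 0
LOAD_CONST -2    -12 0 -2
BINARY_MULTIPLY  -12 0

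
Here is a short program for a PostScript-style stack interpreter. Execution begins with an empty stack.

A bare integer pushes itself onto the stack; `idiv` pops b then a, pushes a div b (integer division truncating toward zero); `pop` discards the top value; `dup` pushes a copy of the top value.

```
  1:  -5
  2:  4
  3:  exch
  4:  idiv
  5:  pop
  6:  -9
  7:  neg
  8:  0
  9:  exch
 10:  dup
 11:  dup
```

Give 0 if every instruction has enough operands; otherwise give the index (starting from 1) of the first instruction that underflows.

-5   -> -5
4    -> -5 4
exch -> 4 -5
idiv -> 0
pop  -> (empty)
-9   -> -9
neg  -> 9
0    -> 9 0
exch -> 0 9
dup  -> 0 9 9
dup  -> 0 9 9 9

0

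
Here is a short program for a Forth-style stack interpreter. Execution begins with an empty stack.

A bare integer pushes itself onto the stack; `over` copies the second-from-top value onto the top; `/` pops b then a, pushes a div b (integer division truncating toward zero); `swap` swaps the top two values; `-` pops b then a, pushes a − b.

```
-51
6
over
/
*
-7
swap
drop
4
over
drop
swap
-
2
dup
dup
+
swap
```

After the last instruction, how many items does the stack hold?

3

-51  : -51
6    : -51 6
over : -51 6 -51
/    : -51 0
*    : 0
-7   : 0 -7
swap : -7 0
drop : -7
4    : -7 4
over : -7 4 -7
drop : -7 4
swap : 4 -7
-    : 11
2    : 11 2
dup  : 11 2 2
dup  : 11 2 2 2
+    : 11 2 4
swap : 11 4 2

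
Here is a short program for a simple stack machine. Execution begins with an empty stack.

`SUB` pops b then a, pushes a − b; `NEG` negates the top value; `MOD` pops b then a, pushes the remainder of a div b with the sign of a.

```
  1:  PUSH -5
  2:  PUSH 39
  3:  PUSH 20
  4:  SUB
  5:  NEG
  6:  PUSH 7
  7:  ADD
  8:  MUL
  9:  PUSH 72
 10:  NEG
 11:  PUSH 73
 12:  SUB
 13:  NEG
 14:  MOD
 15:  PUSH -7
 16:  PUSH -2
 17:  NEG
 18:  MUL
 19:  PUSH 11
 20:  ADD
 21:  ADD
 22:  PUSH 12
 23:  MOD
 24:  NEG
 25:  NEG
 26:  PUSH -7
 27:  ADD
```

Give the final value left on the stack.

2

PUSH -5 : [-5]
PUSH 39 : [-5, 39]
PUSH 20 : [-5, 39, 20]
SUB     : [-5, 19]
NEG     : [-5, -19]
PUSH 7  : [-5, -19, 7]
ADD     : [-5, -12]
MUL     : [60]
PUSH 72 : [60, 72]
NEG     : [60, -72]
PUSH 73 : [60, -72, 73]
SUB     : [60, -145]
NEG     : [60, 145]
MOD     : [60]
PUSH -7 : [60, -7]
PUSH -2 : [60, -7, -2]
NEG     : [60, -7, 2]
MUL     : [60, -14]
PUSH 11 : [60, -14, 11]
ADD     : [60, -3]
ADD     : [57]
PUSH 12 : [57, 12]
MOD     : [9]
NEG     : [-9]
NEG     : [9]
PUSH -7 : [9, -7]
ADD     : [2]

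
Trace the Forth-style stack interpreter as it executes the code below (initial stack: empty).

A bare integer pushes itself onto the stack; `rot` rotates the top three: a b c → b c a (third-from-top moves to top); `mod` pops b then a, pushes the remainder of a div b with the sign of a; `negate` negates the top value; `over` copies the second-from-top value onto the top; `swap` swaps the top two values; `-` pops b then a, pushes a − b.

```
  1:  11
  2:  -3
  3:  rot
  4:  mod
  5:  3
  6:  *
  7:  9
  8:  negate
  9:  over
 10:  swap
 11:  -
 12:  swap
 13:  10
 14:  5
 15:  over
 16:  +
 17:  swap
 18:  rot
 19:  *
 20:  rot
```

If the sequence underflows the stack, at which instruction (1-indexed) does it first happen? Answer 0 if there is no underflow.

3

11 -> [11]
-3 -> [11, -3]
rot  — needs 3 operands, stack has 2 → underflow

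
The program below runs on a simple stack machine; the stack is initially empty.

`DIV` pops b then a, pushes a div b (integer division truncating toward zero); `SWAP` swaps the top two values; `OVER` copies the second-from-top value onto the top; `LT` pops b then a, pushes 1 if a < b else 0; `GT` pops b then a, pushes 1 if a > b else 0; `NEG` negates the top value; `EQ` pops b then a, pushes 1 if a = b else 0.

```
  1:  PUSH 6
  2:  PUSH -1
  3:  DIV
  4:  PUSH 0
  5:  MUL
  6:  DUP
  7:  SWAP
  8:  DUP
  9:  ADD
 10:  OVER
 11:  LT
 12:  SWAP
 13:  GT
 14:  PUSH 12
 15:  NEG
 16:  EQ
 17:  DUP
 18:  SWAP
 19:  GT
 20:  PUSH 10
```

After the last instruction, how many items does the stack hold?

2

PUSH 6   6
PUSH -1  6 -1
DIV      -6
PUSH 0   -6 0
MUL      0
DUP      0 0
SWAP     0 0
DUP      0 0 0
ADD      0 0
OVER     0 0 0
LT       0 0
SWAP     0 0
GT       0
PUSH 12  0 12
NEG      0 -12
EQ       0
DUP      0 0
SWAP     0 0
GT       0
PUSH 10  0 10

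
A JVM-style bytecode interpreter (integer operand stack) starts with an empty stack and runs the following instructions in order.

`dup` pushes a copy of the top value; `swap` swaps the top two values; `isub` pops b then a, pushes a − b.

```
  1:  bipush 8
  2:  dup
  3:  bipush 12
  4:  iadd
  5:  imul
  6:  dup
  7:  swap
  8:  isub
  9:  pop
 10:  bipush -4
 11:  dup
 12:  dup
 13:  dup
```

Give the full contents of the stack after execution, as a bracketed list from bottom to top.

bipush 8   8
dup        8 8
bipush 12  8 8 12
iadd       8 20
imul       160
dup        160 160
swap       160 160
isub       0
pop        (empty)
bipush -4  -4
dup        -4 -4
dup        -4 -4 -4
dup        -4 -4 -4 -4

[-4, -4, -4, -4]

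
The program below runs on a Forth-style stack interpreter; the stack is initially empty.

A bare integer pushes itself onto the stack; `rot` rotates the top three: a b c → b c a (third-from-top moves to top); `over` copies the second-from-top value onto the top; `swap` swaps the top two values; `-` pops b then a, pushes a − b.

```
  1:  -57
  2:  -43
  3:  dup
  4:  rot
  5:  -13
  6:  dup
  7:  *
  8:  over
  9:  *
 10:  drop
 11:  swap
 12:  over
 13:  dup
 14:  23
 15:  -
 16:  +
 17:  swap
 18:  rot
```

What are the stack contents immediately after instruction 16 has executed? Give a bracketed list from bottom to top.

-57   [-57]
-43   [-57, -43]
dup   [-57, -43, -43]
rot   [-43, -43, -57]
-13   [-43, -43, -57, -13]
dup   [-43, -43, -57, -13, -13]
*     [-43, -43, -57, 169]
over  [-43, -43, -57, 169, -57]
*     [-43, -43, -57, -9633]
drop  [-43, -43, -57]
swap  [-43, -57, -43]
over  [-43, -57, -43, -57]
dup   [-43, -57, -43, -57, -57]
23    [-43, -57, -43, -57, -57, 23]
-     [-43, -57, -43, -57, -80]
+     [-43, -57, -43, -137]

[-43, -57, -43, -137]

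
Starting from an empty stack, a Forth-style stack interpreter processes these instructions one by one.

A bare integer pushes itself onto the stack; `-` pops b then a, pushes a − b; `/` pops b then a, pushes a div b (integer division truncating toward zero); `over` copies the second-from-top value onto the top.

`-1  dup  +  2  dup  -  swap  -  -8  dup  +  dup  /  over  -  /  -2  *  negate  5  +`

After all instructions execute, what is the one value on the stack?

1

-1     → -1
dup    → -1 -1
+      → -2
2      → -2 2
dup    → -2 2 2
-      → -2 0
swap   → 0 -2
-      → 2
-8     → 2 -8
dup    → 2 -8 -8
+      → 2 -16
dup    → 2 -16 -16
/      → 2 1
over   → 2 1 2
-      → 2 -1
/      → -2
-2     → -2 -2
*      → 4
negate → -4
5      → -4 5
+      → 1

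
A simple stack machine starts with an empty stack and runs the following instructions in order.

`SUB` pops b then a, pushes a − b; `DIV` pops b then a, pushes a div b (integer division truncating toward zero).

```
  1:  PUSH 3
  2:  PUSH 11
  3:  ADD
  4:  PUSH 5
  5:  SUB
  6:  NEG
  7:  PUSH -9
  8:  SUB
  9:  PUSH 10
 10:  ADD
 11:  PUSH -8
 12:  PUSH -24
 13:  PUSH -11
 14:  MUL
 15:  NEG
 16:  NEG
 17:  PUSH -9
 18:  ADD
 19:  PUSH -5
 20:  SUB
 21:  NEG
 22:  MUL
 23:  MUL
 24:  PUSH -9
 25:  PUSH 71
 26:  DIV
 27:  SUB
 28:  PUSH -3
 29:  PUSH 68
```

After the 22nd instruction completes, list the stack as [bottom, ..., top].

PUSH 3   : 3
PUSH 11  : 3 11
ADD      : 14
PUSH 5   : 14 5
SUB      : 9
NEG      : -9
PUSH -9  : -9 -9
SUB      : 0
PUSH 10  : 0 10
ADD      : 10
PUSH -8  : 10 -8
PUSH -24 : 10 -8 -24
PUSH -11 : 10 -8 -24 -11
MUL      : 10 -8 264
NEG      : 10 -8 -264
NEG      : 10 -8 264
PUSH -9  : 10 -8 264 -9
ADD      : 10 -8 255
PUSH -5  : 10 -8 255 -5
SUB      : 10 -8 260
NEG      : 10 -8 -260
MUL      : 10 2080

[10, 2080]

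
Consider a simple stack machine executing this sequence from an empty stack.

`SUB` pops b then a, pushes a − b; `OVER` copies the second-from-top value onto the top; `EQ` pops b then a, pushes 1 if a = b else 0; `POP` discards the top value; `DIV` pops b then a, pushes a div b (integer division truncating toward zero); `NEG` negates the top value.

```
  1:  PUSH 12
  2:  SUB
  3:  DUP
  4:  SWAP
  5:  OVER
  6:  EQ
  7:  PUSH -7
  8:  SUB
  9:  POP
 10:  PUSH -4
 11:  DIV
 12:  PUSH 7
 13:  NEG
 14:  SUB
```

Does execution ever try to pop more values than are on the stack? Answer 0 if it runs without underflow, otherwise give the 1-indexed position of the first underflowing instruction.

2

PUSH 12 -> [12]
SUB  — needs 2 operands, stack has 1 → underflow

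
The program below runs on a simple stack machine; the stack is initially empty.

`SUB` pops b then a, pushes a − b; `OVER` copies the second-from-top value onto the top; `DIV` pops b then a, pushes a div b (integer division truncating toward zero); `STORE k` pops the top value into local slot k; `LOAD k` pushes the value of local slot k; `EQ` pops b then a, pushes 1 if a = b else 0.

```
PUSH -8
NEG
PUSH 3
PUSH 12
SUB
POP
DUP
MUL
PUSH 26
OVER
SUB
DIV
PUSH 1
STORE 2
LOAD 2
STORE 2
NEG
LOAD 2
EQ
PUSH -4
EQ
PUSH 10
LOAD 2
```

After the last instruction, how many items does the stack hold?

PUSH -8 -> -8
NEG     -> 8
PUSH 3  -> 8 3
PUSH 12 -> 8 3 12
SUB     -> 8 -9
POP     -> 8
DUP     -> 8 8
MUL     -> 64
PUSH 26 -> 64 26
OVER    -> 64 26 64
SUB     -> 64 -38
DIV     -> -1
PUSH 1  -> -1 1
STORE 2 -> -1
LOAD 2  -> -1 1
STORE 2 -> -1
NEG     -> 1
LOAD 2  -> 1 1
EQ      -> 1
PUSH -4 -> 1 -4
EQ      -> 0
PUSH 10 -> 0 10
LOAD 2  -> 0 10 1

3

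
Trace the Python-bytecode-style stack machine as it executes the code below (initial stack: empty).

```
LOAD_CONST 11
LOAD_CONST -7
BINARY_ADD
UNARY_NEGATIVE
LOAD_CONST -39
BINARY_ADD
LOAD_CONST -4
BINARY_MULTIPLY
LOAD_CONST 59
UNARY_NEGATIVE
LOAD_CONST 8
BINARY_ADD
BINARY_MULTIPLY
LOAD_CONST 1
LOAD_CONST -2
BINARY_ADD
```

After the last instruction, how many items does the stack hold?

2

LOAD_CONST 11   -> [11]
LOAD_CONST -7   -> [11, -7]
BINARY_ADD      -> [4]
UNARY_NEGATIVE  -> [-4]
LOAD_CONST -39  -> [-4, -39]
BINARY_ADD      -> [-43]
LOAD_CONST -4   -> [-43, -4]
BINARY_MULTIPLY -> [172]
LOAD_CONST 59   -> [172, 59]
UNARY_NEGATIVE  -> [172, -59]
LOAD_CONST 8    -> [172, -59, 8]
BINARY_ADD      -> [172, -51]
BINARY_MULTIPLY -> [-8772]
LOAD_CONST 1    -> [-8772, 1]
LOAD_CONST -2   -> [-8772, 1, -2]
BINARY_ADD      -> [-8772, -1]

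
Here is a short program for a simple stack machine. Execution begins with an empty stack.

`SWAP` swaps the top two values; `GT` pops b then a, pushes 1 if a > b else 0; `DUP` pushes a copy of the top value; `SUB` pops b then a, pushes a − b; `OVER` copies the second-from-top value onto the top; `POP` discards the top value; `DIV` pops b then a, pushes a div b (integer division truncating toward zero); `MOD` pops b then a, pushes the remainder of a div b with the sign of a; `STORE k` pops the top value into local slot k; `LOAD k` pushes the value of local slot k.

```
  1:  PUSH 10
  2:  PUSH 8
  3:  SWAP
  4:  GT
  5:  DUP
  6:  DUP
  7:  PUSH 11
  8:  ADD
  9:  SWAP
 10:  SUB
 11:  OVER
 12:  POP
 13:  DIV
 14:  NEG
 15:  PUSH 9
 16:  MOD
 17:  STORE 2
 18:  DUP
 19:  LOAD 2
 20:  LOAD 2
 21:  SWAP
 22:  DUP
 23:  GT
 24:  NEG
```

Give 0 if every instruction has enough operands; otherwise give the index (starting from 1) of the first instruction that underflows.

18

PUSH 10 → [10]
PUSH 8  → [10, 8]
SWAP    → [8, 10]
GT      → [0]
DUP     → [0, 0]
DUP     → [0, 0, 0]
PUSH 11 → [0, 0, 0, 11]
ADD     → [0, 0, 11]
SWAP    → [0, 11, 0]
SUB     → [0, 11]
OVER    → [0, 11, 0]
POP     → [0, 11]
DIV     → [0]
NEG     → [0]
PUSH 9  → [0, 9]
MOD     → [0]
STORE 2 → []
DUP  — needs 1 operand, stack has 0 → underflow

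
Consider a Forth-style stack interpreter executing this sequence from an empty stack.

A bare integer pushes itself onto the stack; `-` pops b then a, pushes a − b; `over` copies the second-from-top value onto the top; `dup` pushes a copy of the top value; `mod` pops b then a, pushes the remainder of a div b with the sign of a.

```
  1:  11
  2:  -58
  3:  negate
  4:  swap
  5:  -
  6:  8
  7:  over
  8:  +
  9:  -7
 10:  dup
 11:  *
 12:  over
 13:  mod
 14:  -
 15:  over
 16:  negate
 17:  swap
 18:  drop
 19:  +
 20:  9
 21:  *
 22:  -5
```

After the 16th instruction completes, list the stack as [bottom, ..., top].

11     → 11
-58    → 11 -58
negate → 11 58
swap   → 58 11
-      → 47
8      → 47 8
over   → 47 8 47
+      → 47 55
-7     → 47 55 -7
dup    → 47 55 -7 -7
*      → 47 55 49
over   → 47 55 49 55
mod    → 47 55 49
-      → 47 6
over   → 47 6 47
negate → 47 6 -47

[47, 6, -47]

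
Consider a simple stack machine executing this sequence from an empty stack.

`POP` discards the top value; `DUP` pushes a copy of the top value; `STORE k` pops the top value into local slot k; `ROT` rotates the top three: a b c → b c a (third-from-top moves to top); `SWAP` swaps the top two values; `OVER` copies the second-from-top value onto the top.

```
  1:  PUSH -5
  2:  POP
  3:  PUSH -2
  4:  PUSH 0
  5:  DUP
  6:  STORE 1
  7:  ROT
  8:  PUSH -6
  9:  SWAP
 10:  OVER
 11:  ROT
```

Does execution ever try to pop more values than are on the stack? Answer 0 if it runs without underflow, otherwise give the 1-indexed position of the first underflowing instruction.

7

PUSH -5 -> -5
POP     -> (empty)
PUSH -2 -> -2
PUSH 0  -> -2 0
DUP     -> -2 0 0
STORE 1 -> -2 0
ROT  — needs 3 operands, stack has 2 → underflow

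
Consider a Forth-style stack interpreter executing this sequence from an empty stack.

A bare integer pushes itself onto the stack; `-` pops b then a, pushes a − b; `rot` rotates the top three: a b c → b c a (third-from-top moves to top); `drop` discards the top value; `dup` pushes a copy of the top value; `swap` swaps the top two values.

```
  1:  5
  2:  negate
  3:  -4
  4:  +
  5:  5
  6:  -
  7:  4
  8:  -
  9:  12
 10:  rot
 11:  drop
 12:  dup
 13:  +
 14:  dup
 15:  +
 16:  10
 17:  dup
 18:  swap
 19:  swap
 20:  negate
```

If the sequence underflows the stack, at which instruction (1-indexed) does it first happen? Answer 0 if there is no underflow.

5      -> 5
negate -> -5
-4     -> -5 -4
+      -> -9
5      -> -9 5
-      -> -14
4      -> -14 4
-      -> -18
12     -> -18 12
rot  — needs 3 operands, stack has 2 → underflow

10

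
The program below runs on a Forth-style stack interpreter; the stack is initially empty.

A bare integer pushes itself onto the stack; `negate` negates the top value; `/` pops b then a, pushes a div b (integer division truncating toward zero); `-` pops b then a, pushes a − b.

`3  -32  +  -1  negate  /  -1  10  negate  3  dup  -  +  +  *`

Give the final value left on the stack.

3      -> 3
-32    -> 3 -32
+      -> -29
-1     -> -29 -1
negate -> -29 1
/      -> -29
-1     -> -29 -1
10     -> -29 -1 10
negate -> -29 -1 -10
3      -> -29 -1 -10 3
dup    -> -29 -1 -10 3 3
-      -> -29 -1 -10 0
+      -> -29 -1 -10
+      -> -29 -11
*      -> 319

319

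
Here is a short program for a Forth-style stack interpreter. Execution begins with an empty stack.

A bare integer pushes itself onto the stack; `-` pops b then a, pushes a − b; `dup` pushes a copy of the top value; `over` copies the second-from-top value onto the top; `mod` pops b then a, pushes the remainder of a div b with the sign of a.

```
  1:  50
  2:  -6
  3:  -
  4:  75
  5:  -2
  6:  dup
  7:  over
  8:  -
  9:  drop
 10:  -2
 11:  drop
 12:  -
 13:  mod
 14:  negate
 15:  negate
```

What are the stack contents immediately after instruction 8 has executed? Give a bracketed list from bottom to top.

50   → [50]
-6   → [50, -6]
-    → [56]
75   → [56, 75]
-2   → [56, 75, -2]
dup  → [56, 75, -2, -2]
over → [56, 75, -2, -2, -2]
-    → [56, 75, -2, 0]

[56, 75, -2, 0]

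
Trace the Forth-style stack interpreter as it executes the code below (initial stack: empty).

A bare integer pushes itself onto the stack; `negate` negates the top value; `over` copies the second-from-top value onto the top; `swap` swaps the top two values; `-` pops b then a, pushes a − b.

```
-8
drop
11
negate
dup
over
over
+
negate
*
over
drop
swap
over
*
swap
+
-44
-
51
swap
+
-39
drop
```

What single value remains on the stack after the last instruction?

2515

-8     -> [-8]
drop   -> []
11     -> [11]
negate -> [-11]
dup    -> [-11, -11]
over   -> [-11, -11, -11]
over   -> [-11, -11, -11, -11]
+      -> [-11, -11, -22]
negate -> [-11, -11, 22]
*      -> [-11, -242]
over   -> [-11, -242, -11]
drop   -> [-11, -242]
swap   -> [-242, -11]
over   -> [-242, -11, -242]
*      -> [-242, 2662]
swap   -> [2662, -242]
+      -> [2420]
-44    -> [2420, -44]
-      -> [2464]
51     -> [2464, 51]
swap   -> [51, 2464]
+      -> [2515]
-39    -> [2515, -39]
drop   -> [2515]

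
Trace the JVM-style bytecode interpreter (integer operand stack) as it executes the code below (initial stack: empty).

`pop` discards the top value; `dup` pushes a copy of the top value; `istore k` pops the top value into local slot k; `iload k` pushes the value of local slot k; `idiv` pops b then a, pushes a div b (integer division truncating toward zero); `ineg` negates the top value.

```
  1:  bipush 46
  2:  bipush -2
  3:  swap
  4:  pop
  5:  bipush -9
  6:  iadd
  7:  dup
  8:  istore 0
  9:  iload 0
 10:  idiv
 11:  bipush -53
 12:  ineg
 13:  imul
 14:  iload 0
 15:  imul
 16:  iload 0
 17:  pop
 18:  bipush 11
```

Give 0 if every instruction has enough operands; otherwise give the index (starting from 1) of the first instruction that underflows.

bipush 46  → 46
bipush -2  → 46 -2
swap       → -2 46
pop        → -2
bipush -9  → -2 -9
iadd       → -11
dup        → -11 -11
istore 0   → -11
iload 0    → -11 -11
idiv       → 1
bipush -53 → 1 -53
ineg       → 1 53
imul       → 53
iload 0    → 53 -11
imul       → -583
iload 0    → -583 -11
pop        → -583
bipush 11  → -583 11

0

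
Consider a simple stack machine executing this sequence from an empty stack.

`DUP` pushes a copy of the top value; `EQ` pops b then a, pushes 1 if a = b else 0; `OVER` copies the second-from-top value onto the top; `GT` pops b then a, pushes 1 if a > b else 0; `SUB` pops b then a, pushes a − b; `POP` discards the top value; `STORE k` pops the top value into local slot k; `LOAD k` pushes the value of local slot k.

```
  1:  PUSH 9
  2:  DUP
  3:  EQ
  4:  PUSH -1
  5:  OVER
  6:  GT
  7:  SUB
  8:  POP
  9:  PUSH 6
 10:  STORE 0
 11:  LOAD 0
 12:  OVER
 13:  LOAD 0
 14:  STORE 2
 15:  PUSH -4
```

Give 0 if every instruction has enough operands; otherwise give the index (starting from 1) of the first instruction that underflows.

PUSH 9  → 9
DUP     → 9 9
EQ      → 1
PUSH -1 → 1 -1
OVER    → 1 -1 1
GT      → 1 0
SUB     → 1
POP     → (empty)
PUSH 6  → 6
STORE 0 → (empty)
LOAD 0  → 6
OVER  — needs 2 operands, stack has 1 → underflow

12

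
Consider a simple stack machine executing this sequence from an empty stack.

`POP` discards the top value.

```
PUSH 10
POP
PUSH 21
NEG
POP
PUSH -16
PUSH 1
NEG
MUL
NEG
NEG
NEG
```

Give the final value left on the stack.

PUSH 10  → [10]
POP      → []
PUSH 21  → [21]
NEG      → [-21]
POP      → []
PUSH -16 → [-16]
PUSH 1   → [-16, 1]
NEG      → [-16, -1]
MUL      → [16]
NEG      → [-16]
NEG      → [16]
NEG      → [-16]

-16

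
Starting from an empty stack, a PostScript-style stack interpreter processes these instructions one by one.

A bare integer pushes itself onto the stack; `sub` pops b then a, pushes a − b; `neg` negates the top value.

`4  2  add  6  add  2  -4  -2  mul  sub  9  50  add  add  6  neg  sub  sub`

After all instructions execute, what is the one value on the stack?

-47

4    [4]
2    [4, 2]
add  [6]
6    [6, 6]
add  [12]
2    [12, 2]
-4   [12, 2, -4]
-2   [12, 2, -4, -2]
mul  [12, 2, 8]
sub  [12, -6]
9    [12, -6, 9]
50   [12, -6, 9, 50]
add  [12, -6, 59]
add  [12, 53]
6    [12, 53, 6]
neg  [12, 53, -6]
sub  [12, 59]
sub  [-47]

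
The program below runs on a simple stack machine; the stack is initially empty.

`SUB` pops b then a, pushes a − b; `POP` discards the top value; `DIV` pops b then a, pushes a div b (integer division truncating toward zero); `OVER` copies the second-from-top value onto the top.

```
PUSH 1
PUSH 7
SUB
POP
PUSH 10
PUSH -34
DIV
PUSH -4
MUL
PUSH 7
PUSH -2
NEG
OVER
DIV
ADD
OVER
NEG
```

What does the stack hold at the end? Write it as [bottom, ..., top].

PUSH 1   : 1
PUSH 7   : 1 7
SUB      : -6
POP      : (empty)
PUSH 10  : 10
PUSH -34 : 10 -34
DIV      : 0
PUSH -4  : 0 -4
MUL      : 0
PUSH 7   : 0 7
PUSH -2  : 0 7 -2
NEG      : 0 7 2
OVER     : 0 7 2 7
DIV      : 0 7 0
ADD      : 0 7
OVER     : 0 7 0
NEG      : 0 7 0

[0, 7, 0]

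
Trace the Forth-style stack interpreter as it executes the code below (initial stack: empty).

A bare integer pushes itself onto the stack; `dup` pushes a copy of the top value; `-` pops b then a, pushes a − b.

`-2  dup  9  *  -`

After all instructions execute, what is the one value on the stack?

-2   -2
dup  -2 -2
9    -2 -2 9
*    -2 -18
-    16

16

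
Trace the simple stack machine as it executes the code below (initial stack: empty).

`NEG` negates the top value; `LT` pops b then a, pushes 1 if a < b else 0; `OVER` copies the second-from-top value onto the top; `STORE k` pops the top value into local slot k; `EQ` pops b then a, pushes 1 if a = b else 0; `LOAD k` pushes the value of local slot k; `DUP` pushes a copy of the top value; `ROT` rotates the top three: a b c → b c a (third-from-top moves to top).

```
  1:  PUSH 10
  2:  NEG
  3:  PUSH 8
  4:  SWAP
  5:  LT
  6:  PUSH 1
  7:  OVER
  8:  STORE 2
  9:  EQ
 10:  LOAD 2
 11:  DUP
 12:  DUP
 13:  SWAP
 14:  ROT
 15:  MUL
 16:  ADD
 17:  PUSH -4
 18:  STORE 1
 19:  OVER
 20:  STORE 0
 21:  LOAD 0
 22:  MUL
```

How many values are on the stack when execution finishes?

PUSH 10 → 10
NEG     → -10
PUSH 8  → -10 8
SWAP    → 8 -10
LT      → 0
PUSH 1  → 0 1
OVER    → 0 1 0
STORE 2 → 0 1
EQ      → 0
LOAD 2  → 0 0
DUP     → 0 0 0
DUP     → 0 0 0 0
SWAP    → 0 0 0 0
ROT     → 0 0 0 0
MUL     → 0 0 0
ADD     → 0 0
PUSH -4 → 0 0 -4
STORE 1 → 0 0
OVER    → 0 0 0
STORE 0 → 0 0
LOAD 0  → 0 0 0
MUL     → 0 0

2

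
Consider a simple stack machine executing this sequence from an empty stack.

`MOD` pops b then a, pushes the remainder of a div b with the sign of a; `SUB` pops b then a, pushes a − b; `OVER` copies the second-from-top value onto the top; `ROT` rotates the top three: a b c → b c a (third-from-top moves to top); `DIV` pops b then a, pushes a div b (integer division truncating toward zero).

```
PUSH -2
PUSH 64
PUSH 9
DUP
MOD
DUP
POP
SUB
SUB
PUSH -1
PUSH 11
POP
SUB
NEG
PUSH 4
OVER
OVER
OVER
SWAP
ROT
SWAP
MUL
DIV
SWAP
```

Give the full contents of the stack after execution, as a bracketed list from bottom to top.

PUSH -2  -2
PUSH 64  -2 64
PUSH 9   -2 64 9
DUP      -2 64 9 9
MOD      -2 64 0
DUP      -2 64 0 0
POP      -2 64 0
SUB      -2 64
SUB      -66
PUSH -1  -66 -1
PUSH 11  -66 -1 11
POP      -66 -1
SUB      -65
NEG      65
PUSH 4   65 4
OVER     65 4 65
OVER     65 4 65 4
OVER     65 4 65 4 65
SWAP     65 4 65 65 4
ROT      65 4 65 4 65
SWAP     65 4 65 65 4
MUL      65 4 65 260
DIV      65 4 0
SWAP     65 0 4

[65, 0, 4]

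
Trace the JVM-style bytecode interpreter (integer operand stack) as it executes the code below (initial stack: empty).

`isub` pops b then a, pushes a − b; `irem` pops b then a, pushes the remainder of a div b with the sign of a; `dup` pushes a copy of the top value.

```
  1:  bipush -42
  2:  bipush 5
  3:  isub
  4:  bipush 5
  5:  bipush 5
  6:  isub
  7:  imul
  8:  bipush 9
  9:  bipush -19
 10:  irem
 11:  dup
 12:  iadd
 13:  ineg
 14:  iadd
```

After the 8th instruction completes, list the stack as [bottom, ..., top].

[0, 9]

bipush -42 → [-42]
bipush 5   → [-42, 5]
isub       → [-47]
bipush 5   → [-47, 5]
bipush 5   → [-47, 5, 5]
isub       → [-47, 0]
imul       → [0]
bipush 9   → [0, 9]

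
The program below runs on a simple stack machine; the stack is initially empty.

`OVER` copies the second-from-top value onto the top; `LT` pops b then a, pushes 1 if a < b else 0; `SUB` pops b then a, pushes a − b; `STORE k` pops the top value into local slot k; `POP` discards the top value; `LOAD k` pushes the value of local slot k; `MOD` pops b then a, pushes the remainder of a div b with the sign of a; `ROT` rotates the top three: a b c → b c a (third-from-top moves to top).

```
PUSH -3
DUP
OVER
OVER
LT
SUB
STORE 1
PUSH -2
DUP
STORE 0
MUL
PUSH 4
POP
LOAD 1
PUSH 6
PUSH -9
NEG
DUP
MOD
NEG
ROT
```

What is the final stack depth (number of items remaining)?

4

PUSH -3  -3
DUP      -3 -3
OVER     -3 -3 -3
OVER     -3 -3 -3 -3
LT       -3 -3 0
SUB      -3 -3
STORE 1  -3
PUSH -2  -3 -2
DUP      -3 -2 -2
STORE 0  -3 -2
MUL      6
PUSH 4   6 4
POP      6
LOAD 1   6 -3
PUSH 6   6 -3 6
PUSH -9  6 -3 6 -9
NEG      6 -3 6 9
DUP      6 -3 6 9 9
MOD      6 -3 6 0
NEG      6 -3 6 0
ROT      6 6 0 -3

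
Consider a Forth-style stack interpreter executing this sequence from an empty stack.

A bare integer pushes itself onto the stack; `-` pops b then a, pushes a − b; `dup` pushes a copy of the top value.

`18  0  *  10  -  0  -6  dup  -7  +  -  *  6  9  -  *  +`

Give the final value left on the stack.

18  : [18]
0   : [18, 0]
*   : [0]
10  : [0, 10]
-   : [-10]
0   : [-10, 0]
-6  : [-10, 0, -6]
dup : [-10, 0, -6, -6]
-7  : [-10, 0, -6, -6, -7]
+   : [-10, 0, -6, -13]
-   : [-10, 0, 7]
*   : [-10, 0]
6   : [-10, 0, 6]
9   : [-10, 0, 6, 9]
-   : [-10, 0, -3]
*   : [-10, 0]
+   : [-10]

-10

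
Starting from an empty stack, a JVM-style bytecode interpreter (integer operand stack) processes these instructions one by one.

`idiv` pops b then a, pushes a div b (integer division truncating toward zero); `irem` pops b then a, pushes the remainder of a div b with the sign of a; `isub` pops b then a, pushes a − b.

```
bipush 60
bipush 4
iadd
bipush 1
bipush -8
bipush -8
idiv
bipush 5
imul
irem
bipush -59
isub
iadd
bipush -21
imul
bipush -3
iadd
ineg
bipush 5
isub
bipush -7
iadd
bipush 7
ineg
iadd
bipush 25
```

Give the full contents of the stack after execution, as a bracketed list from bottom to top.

bipush 60  : 60
bipush 4   : 60 4
iadd       : 64
bipush 1   : 64 1
bipush -8  : 64 1 -8
bipush -8  : 64 1 -8 -8
idiv       : 64 1 1
bipush 5   : 64 1 1 5
imul       : 64 1 5
irem       : 64 1
bipush -59 : 64 1 -59
isub       : 64 60
iadd       : 124
bipush -21 : 124 -21
imul       : -2604
bipush -3  : -2604 -3
iadd       : -2607
ineg       : 2607
bipush 5   : 2607 5
isub       : 2602
bipush -7  : 2602 -7
iadd       : 2595
bipush 7   : 2595 7
ineg       : 2595 -7
iadd       : 2588
bipush 25  : 2588 25

[2588, 25]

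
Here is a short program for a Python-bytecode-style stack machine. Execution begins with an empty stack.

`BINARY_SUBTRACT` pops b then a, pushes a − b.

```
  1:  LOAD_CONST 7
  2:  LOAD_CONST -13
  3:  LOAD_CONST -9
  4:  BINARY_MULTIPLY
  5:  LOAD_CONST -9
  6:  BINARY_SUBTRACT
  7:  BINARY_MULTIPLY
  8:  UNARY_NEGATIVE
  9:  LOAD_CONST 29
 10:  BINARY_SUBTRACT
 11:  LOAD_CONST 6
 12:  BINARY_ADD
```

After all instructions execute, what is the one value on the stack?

LOAD_CONST 7    : 7
LOAD_CONST -13  : 7 -13
LOAD_CONST -9   : 7 -13 -9
BINARY_MULTIPLY : 7 117
LOAD_CONST -9   : 7 117 -9
BINARY_SUBTRACT : 7 126
BINARY_MULTIPLY : 882
UNARY_NEGATIVE  : -882
LOAD_CONST 29   : -882 29
BINARY_SUBTRACT : -911
LOAD_CONST 6    : -911 6
BINARY_ADD      : -905

-905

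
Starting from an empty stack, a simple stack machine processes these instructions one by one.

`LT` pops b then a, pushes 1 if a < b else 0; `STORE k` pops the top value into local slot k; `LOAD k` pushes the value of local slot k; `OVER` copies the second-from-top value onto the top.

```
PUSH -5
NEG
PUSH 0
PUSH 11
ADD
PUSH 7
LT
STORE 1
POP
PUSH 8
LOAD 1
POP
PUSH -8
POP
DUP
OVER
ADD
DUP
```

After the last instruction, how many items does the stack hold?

PUSH -5 → [-5]
NEG     → [5]
PUSH 0  → [5, 0]
PUSH 11 → [5, 0, 11]
ADD     → [5, 11]
PUSH 7  → [5, 11, 7]
LT      → [5, 0]
STORE 1 → [5]
POP     → []
PUSH 8  → [8]
LOAD 1  → [8, 0]
POP     → [8]
PUSH -8 → [8, -8]
POP     → [8]
DUP     → [8, 8]
OVER    → [8, 8, 8]
ADD     → [8, 16]
DUP     → [8, 16, 16]

3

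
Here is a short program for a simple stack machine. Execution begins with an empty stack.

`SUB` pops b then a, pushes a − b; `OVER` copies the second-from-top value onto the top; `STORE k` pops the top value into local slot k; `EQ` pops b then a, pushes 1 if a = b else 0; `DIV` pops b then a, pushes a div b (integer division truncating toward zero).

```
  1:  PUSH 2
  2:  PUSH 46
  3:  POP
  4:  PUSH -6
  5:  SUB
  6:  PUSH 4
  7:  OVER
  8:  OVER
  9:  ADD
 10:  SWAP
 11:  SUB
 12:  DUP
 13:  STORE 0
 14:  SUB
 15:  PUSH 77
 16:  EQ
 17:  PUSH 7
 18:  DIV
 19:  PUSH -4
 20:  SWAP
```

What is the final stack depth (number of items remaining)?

PUSH 2  -> [2]
PUSH 46 -> [2, 46]
POP     -> [2]
PUSH -6 -> [2, -6]
SUB     -> [8]
PUSH 4  -> [8, 4]
OVER    -> [8, 4, 8]
OVER    -> [8, 4, 8, 4]
ADD     -> [8, 4, 12]
SWAP    -> [8, 12, 4]
SUB     -> [8, 8]
DUP     -> [8, 8, 8]
STORE 0 -> [8, 8]
SUB     -> [0]
PUSH 77 -> [0, 77]
EQ      -> [0]
PUSH 7  -> [0, 7]
DIV     -> [0]
PUSH -4 -> [0, -4]
SWAP    -> [-4, 0]

2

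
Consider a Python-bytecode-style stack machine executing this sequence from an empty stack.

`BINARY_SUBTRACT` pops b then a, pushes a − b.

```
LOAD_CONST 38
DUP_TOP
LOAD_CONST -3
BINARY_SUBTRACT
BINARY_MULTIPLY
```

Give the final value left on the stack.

LOAD_CONST 38    38
DUP_TOP          38 38
LOAD_CONST -3    38 38 -3
BINARY_SUBTRACT  38 41
BINARY_MULTIPLY  1558

1558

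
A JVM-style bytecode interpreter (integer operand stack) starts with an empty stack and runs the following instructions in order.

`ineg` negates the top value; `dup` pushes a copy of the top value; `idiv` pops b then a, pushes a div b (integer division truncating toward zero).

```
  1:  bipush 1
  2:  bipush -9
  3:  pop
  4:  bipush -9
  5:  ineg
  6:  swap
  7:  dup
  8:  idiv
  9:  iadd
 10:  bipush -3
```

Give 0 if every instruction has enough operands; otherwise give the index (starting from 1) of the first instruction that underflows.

bipush 1  : 1
bipush -9 : 1 -9
pop       : 1
bipush -9 : 1 -9
ineg      : 1 9
swap      : 9 1
dup       : 9 1 1
idiv      : 9 1
iadd      : 10
bipush -3 : 10 -3

0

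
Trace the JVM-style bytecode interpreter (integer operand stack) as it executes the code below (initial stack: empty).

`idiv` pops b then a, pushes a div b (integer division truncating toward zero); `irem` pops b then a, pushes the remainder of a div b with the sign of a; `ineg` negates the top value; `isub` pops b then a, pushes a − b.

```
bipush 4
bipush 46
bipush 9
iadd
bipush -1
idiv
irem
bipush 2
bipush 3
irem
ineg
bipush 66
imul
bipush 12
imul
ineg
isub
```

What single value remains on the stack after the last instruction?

bipush 4   4
bipush 46  4 46
bipush 9   4 46 9
iadd       4 55
bipush -1  4 55 -1
idiv       4 -55
irem       4
bipush 2   4 2
bipush 3   4 2 3
irem       4 2
ineg       4 -2
bipush 66  4 -2 66
imul       4 -132
bipush 12  4 -132 12
imul       4 -1584
ineg       4 1584
isub       -1580

-1580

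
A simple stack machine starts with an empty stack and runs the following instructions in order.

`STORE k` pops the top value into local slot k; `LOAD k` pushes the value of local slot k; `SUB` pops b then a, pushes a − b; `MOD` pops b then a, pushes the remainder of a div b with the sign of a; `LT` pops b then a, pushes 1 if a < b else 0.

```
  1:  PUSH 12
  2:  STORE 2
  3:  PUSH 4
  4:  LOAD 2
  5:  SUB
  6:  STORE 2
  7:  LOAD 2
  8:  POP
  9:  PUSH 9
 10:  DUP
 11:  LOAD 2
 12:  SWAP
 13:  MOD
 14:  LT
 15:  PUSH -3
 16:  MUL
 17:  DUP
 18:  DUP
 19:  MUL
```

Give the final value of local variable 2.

PUSH 12  [12]
STORE 2  []
PUSH 4   [4]
LOAD 2   [4, 12]
SUB      [-8]
STORE 2  []
LOAD 2   [-8]
POP      []
PUSH 9   [9]
DUP      [9, 9]
LOAD 2   [9, 9, -8]
SWAP     [9, -8, 9]
MOD      [9, -8]
LT       [0]
PUSH -3  [0, -3]
MUL      [0]
DUP      [0, 0]
DUP      [0, 0, 0]
MUL      [0, 0]

-8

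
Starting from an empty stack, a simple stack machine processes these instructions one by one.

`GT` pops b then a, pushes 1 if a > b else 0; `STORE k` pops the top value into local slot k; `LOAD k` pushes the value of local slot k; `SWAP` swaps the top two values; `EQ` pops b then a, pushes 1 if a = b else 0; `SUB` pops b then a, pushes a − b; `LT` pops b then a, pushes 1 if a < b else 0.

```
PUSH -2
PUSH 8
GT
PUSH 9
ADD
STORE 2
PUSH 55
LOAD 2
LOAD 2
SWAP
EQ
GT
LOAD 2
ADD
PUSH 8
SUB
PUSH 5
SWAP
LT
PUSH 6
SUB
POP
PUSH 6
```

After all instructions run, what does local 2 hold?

9

PUSH -2  -2
PUSH 8   -2 8
GT       0
PUSH 9   0 9
ADD      9
STORE 2  (empty)
PUSH 55  55
LOAD 2   55 9
LOAD 2   55 9 9
SWAP     55 9 9
EQ       55 1
GT       1
LOAD 2   1 9
ADD      10
PUSH 8   10 8
SUB      2
PUSH 5   2 5
SWAP     5 2
LT       0
PUSH 6   0 6
SUB      -6
POP      (empty)
PUSH 6   6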